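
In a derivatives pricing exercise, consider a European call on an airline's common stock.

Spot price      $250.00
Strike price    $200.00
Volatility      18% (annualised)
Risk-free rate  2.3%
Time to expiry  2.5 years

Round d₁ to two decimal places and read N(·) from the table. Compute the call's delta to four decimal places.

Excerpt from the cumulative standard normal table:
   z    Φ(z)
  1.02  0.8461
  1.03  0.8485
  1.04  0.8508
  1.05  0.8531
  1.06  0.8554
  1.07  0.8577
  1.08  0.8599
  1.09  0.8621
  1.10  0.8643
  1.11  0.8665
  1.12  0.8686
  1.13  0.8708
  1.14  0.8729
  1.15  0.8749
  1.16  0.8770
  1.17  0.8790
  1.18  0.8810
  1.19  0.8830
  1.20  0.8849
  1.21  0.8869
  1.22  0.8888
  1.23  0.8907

0.8708

σ√T = 0.18·√2.5 = 0.2846
d₁ = [ln(250/200) + (0.023 + 0.18²/2)·2.5] / 0.2846 = [0.2231 + 0.0980] / 0.2846 = 1.1284 which rounds to 1.13
N(d₁) = N(1.13) = 0.8708
Δ_call = N(d₁) = 0.8708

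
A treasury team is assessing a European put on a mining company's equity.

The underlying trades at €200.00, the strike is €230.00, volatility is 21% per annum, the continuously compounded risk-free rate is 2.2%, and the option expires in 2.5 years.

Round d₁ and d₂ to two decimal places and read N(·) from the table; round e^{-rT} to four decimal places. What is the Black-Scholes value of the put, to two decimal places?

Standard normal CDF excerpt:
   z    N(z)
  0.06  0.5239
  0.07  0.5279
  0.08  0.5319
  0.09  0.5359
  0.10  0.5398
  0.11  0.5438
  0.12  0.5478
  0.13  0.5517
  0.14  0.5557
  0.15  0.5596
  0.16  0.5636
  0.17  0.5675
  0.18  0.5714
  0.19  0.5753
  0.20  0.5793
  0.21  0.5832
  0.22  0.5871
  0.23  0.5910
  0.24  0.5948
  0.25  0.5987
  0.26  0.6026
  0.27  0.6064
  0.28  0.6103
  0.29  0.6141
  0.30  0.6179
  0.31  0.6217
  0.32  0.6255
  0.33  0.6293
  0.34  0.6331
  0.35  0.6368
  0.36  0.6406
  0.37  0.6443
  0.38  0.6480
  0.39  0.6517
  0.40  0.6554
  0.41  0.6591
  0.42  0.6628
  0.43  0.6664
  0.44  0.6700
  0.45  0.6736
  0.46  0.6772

T = 2.5;  σ√T = 0.3320
ln(S/K) + (r + σ²/2)T = ln(200/230) + (0.022 + 0.21²/2)·2.5 = -0.1398 + 0.1101 = -0.0296
d₁ = -0.0296 / 0.3320 = -0.0893 → -0.09
d₂ = d₁ − σ√T = -0.0893 − 0.3320 = -0.4213 → -0.42
e^(−rT) = e^(−0.022·2.5) = 0.9465
P = 230·0.9465·N(0.42) − 200·N(0.09) = 230·0.9465·0.6628 − 200·0.5359 = 144.2882 − 107.1800 = 37.1082

€37.11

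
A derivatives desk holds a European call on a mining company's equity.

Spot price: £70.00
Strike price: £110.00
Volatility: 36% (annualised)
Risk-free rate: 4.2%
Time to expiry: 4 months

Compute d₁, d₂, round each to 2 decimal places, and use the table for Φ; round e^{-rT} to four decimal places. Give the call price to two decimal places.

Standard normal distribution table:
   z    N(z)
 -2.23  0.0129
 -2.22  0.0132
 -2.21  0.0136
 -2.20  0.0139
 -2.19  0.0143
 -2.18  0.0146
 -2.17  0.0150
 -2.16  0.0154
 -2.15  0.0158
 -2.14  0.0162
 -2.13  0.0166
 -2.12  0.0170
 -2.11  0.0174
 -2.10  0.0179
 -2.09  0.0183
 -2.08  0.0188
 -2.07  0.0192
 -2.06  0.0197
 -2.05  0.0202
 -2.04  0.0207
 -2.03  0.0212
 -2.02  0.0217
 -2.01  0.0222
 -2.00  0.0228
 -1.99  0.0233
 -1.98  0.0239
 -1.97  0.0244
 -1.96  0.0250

σ√T = 0.36·√0.3333 = 0.2078
d₁ = [ln(70/110) + (0.042 + 0.36²/2)·0.3333] / 0.2078 = [-0.4520 + 0.0356] / 0.2078 = -2.0033 which rounds to -2.00
d₂ = d₁ − σ√T = -2.0033 − 0.2078 = -2.2112 which rounds to -2.21
e^(−rT) = e^(−0.042·0.3333) = 0.9861
C = 70·N(-2.00) − 110·0.9861·N(-2.21) = 70·0.0228 − 110·0.9861·0.0136 = 1.5960 − 1.4752 = 0.1208

£0.12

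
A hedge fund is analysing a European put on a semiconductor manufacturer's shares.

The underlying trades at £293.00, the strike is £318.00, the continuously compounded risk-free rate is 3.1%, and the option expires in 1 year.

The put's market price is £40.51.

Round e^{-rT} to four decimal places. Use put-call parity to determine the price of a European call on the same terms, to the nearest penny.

£25.21

exp(−rT) = exp(−0.031·1) = 0.9695
Put-call parity: C − P = S − K·e^(−rT) = 293 − 318·0.9695 = 293 − 308.3010 = -15.3010
C = P + (C − P) = 40.51 + (-15.3010) = 25.2090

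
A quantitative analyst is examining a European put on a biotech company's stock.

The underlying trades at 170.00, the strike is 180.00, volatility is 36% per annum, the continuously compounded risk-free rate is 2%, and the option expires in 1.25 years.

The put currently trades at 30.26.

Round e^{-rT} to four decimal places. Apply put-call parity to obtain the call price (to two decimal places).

e^(−rT) = e^(−0.02·1.25) = 0.9753
Put-call parity: C − P = S − K·e^(−rT) = 170 − 180·0.9753 = 170 − 175.5540 = -5.5540
C = P + (C − P) = 30.26 + (-5.5540) = 24.7060

24.71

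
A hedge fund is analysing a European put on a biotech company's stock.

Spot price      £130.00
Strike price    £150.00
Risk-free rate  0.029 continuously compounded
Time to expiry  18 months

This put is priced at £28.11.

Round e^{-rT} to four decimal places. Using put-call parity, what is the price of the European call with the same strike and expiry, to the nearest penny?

e^(−rT) = e^(−0.029·1.5) = 0.9574
Put-call parity: C − P = S − K·e^(−rT) = 130 − 150·0.9574 = 130 − 143.6100 = -13.6100
C = P + (C − P) = 28.11 + (-13.6100) = 14.5000

£14.50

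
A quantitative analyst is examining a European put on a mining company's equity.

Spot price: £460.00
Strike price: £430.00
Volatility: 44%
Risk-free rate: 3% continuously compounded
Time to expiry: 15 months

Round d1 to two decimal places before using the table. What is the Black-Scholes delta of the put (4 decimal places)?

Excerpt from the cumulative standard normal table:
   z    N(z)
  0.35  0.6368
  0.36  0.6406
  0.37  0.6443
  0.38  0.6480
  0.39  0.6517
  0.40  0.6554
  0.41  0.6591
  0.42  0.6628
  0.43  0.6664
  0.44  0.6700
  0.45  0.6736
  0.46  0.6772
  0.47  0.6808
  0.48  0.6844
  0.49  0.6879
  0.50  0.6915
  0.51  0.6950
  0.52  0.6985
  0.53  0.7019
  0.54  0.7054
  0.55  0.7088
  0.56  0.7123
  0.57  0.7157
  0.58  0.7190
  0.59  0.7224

-0.3228

σ√T = 0.44 × 1.1180 = 0.4919
d₁ = [ln(460/430) + (0.03 + ½·0.44²)·1.25] / (σ√T) = (0.0674 + 0.1585) / 0.4919 = 0.4593 ≈ 0.46
N(d₁) = N(0.46) = 0.6772
Δ_put = N(d₁) − 1 = 0.6772 − 1 = -0.3228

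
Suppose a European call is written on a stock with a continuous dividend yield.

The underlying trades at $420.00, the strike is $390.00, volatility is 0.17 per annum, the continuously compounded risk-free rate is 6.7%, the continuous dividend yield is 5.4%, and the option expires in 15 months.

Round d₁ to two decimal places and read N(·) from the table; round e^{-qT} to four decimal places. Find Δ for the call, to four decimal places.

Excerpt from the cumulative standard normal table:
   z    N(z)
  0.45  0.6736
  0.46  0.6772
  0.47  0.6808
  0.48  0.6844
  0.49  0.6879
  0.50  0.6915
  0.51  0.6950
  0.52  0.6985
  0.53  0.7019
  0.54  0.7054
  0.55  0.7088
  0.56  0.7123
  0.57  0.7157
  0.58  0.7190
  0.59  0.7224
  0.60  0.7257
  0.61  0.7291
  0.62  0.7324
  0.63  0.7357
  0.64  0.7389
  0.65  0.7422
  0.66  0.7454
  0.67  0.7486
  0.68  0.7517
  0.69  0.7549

0.6690

σ√T = 0.17 × 1.1180 = 0.1901
ln(S/K) + (r − q + σ²/2)T = ln(420/390) + (0.067 − 0.054 + 0.17²/2)·1.25 = 0.0741 + 0.0343 = 0.1084
d₁ = 0.1084 / 0.1901 = 0.5704 → 0.57
N(d₁) = N(0.57) = 0.7157
Δ_call = exp(−qT)·N(d₁) = 0.9347·0.7157 = 0.6690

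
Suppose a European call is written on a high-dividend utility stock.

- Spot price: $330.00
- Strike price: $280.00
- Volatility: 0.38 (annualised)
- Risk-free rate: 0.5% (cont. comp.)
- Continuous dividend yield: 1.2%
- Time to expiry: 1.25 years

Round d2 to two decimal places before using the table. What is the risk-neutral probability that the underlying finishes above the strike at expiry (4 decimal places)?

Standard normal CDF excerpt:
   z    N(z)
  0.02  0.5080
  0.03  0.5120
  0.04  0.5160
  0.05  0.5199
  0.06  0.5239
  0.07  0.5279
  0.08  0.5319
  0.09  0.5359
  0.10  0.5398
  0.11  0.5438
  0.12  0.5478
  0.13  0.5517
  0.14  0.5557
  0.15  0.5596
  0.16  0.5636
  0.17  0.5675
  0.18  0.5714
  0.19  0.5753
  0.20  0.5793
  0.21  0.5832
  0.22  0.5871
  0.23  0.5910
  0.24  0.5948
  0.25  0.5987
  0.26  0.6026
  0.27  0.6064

σ√T = 0.38·√1.25 = 0.4249
d₁ = [ln(330/280) + (0.005 − 0.012 + 0.38²/2)·1.25] / 0.4249 = [0.1643 + 0.0815] / 0.4249 = 0.5786 → 0.58
d₂ = d₁ − σ√T = 0.5786 − 0.4249 = 0.1537 → 0.15
Pr(exercise) under Q = N(d₂) = 0.5596

0.5596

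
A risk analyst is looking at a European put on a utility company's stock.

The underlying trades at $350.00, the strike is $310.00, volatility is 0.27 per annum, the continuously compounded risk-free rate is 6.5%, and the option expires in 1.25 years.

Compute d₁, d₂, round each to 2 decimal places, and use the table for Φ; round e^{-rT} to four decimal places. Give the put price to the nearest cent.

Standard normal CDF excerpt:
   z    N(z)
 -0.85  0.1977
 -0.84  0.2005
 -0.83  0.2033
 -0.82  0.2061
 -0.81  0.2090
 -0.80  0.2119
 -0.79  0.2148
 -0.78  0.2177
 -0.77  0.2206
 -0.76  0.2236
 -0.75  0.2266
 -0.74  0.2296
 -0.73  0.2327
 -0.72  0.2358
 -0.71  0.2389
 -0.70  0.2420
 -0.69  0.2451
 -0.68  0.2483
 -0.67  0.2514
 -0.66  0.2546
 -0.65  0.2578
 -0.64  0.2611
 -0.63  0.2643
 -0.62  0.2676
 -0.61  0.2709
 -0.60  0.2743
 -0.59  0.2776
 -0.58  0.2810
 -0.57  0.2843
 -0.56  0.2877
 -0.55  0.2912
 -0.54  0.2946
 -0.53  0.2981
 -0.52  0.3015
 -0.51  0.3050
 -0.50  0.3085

T = 1.25;  σ√T = 0.3019
d₁ = [ln(350/310) + (0.065 + ½·0.27²)·1.25] / (σ√T) = (0.1214 + 0.1268) / 0.3019 = 0.8221 ≈ 0.82
d₂ = 0.8221 − 0.3019 = 0.5203 ≈ 0.52
exp(−rT) = exp(−0.065·1.25) = 0.9220
P = 310·0.9220·N(-0.52) − 350·N(-0.82) = 310·0.9220·0.3015 − 350·0.2061 = 86.1747 − 72.1350 = 14.0397

$14.04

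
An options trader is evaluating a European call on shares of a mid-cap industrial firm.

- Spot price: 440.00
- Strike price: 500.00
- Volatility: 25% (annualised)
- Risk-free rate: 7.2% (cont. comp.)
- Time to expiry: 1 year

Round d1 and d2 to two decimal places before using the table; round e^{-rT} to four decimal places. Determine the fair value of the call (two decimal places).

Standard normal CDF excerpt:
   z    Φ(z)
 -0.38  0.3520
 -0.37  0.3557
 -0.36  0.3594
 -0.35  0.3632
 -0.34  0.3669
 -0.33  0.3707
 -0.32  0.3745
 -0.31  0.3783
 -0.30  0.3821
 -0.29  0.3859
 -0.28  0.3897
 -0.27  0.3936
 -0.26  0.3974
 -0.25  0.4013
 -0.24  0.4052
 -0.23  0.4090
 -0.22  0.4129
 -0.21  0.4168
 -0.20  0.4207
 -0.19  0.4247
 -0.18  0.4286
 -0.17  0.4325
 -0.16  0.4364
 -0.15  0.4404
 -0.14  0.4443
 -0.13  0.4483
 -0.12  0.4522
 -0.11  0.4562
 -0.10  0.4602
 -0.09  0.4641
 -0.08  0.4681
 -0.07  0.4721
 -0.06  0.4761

σ√T = 0.25 × 1.0000 = 0.2500
d₁ = [ln(440/500) + (0.072 + ½·0.25²)·1] / (σ√T) = (-0.1278 + 0.1032) / 0.2500 = -0.0983 ≈ -0.10
d₂ = -0.0983 − 0.2500 = -0.3483 ≈ -0.35
e^(−rT) = e^(−0.072·1) = 0.9305
C = 440·N(-0.10) − 500·0.9305·N(-0.35) = 440·0.4602 − 500·0.9305·0.3632 = 202.4880 − 168.9788 = 33.5092

33.51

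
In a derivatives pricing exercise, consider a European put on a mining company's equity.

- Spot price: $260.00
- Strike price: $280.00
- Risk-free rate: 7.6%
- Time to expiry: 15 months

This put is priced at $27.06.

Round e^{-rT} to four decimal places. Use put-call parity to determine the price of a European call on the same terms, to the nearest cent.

$32.43

exp(−rT) = exp(−0.076·1.25) = 0.9094
Put-call parity: C − P = S − K·e^(−rT) = 260 − 280·0.9094 = 260 − 254.6320 = 5.3680
C = P + (C − P) = 27.06 + (5.3680) = 32.4280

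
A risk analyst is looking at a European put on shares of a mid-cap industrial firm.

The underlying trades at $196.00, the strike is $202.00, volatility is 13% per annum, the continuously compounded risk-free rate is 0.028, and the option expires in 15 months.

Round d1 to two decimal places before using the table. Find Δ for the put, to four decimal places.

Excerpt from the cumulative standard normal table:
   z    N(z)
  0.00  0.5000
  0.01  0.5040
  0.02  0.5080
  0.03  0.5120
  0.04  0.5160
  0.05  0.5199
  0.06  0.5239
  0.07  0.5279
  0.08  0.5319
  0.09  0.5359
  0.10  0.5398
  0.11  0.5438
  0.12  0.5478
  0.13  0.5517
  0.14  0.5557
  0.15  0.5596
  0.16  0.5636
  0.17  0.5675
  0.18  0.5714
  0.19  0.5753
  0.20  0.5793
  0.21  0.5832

T = 1.25;  σ√T = 0.1453
d₁ = [ln(196/202) + (0.028 + ½·0.13²)·1.25] / (σ√T) = (-0.0302 + 0.0456) / 0.1453 = 0.1060 which rounds to 0.11
N(d₁) = N(0.11) = 0.5438
Δ_put = N(d₁) − 1 = 0.5438 − 1 = -0.4562

-0.4562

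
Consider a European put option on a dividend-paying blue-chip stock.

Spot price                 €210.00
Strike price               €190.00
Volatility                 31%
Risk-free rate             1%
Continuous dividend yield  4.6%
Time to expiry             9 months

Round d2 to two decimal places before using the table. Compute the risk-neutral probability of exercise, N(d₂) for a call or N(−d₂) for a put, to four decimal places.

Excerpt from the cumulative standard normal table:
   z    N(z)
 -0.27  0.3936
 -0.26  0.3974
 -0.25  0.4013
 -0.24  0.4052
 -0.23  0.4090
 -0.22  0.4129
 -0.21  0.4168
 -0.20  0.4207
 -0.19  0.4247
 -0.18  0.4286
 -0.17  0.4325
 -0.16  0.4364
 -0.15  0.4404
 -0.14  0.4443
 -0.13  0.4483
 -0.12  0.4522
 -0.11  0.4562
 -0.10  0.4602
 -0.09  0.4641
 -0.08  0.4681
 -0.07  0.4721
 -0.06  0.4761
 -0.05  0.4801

0.4443

σ√T = 0.31 × 0.8660 = 0.2685
d₁ = [ln(210/190) + (0.01 − 0.046 + 0.31²/2)·0.75] / 0.2685 = [0.1001 + 0.0090] / 0.2685 = 0.4065 → 0.41
d₂ = d₁ − σ√T = 0.4065 − 0.2685 = 0.1380 → 0.14
Risk-neutral Pr[S_T < K] = N(−d₂) = N(-0.14) = 0.4443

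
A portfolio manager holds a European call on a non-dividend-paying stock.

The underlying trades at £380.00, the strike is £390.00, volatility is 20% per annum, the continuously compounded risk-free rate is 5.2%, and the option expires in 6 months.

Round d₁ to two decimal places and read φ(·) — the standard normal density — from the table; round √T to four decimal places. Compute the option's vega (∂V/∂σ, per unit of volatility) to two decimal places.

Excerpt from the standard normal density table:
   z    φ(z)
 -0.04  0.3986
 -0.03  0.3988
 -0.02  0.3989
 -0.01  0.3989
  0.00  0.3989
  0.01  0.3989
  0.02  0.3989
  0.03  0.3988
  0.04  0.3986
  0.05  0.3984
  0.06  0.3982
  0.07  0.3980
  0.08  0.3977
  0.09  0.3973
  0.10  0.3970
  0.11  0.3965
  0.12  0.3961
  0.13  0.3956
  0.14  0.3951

106.94

σ√T = 0.2·√0.5 = 0.1414
d₁ = [ln(380/390) + (0.052 + ½·0.2²)·0.5] / (σ√T) = (-0.0260 + 0.0360) / 0.1414 = 0.0709 ⇒ 0.07
√T = √0.5 = 0.7071
φ(d₁) = φ(0.07) = 0.3980
vega = S·φ(d₁)·√T = 380·0.3980·0.7071 = 106.9418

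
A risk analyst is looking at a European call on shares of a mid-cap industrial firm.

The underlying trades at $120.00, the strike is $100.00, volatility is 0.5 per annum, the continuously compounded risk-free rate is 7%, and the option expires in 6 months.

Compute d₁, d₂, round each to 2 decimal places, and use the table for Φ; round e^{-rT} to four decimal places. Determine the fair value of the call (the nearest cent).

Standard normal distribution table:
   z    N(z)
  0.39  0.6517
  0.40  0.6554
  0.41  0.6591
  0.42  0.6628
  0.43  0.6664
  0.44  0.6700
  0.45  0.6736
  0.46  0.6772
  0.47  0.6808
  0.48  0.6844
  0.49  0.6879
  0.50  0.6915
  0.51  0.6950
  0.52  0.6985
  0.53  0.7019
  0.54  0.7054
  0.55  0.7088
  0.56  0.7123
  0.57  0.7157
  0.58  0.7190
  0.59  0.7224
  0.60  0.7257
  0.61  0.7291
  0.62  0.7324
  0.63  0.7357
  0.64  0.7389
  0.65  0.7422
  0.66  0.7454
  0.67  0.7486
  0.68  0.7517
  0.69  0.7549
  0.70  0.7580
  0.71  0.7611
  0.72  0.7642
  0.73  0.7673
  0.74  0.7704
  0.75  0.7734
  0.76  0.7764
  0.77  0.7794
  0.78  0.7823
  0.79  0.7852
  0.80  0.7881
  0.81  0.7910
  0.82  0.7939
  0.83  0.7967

$29.53

σ√T = 0.5·√0.5 = 0.3536
ln(S/K) + (r + σ²/2)T = ln(120/100) + (0.07 + 0.5²/2)·0.5 = 0.1823 + 0.0975 = 0.2798
d₁ = 0.2798 / 0.3536 = 0.7915 which rounds to 0.79
d₂ = d₁ − σ√T = 0.7915 − 0.3536 = 0.4379 which rounds to 0.44
e^(−rT) = e^(−0.07·0.5) = 0.9656
N(d₁) = N(0.79) = 0.7852;  N(d₂) = N(0.44) = 0.6700
C = 120·0.7852 − 100·0.9656·0.6700 = 94.2240 − 64.6952 = 29.5288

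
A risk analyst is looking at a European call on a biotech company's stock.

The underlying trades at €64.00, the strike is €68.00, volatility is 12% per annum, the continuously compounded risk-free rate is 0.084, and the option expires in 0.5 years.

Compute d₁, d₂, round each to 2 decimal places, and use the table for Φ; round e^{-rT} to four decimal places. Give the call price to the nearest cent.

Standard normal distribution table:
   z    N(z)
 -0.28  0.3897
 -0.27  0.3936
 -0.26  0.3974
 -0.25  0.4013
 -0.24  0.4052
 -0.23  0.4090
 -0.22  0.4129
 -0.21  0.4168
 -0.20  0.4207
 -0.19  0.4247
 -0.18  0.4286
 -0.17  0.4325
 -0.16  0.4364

T = 0.5;  σ√T = 0.0849
d₁ = [ln(64/68) + (0.084 + ½·0.12²)·0.5] / (σ√T) = (-0.0606 + 0.0456) / 0.0849 = -0.1771 → -0.18
d₂ = -0.1771 − 0.0849 = -0.2619 → -0.26
exp(−rT) = exp(−0.084·0.5) = 0.9589
N(d₁) = N(-0.18) = 0.4286;  N(d₂) = N(-0.26) = 0.3974
C = 64·0.4286 − 68·0.9589·0.3974 = 27.4304 − 25.9125 = 1.5179

€1.52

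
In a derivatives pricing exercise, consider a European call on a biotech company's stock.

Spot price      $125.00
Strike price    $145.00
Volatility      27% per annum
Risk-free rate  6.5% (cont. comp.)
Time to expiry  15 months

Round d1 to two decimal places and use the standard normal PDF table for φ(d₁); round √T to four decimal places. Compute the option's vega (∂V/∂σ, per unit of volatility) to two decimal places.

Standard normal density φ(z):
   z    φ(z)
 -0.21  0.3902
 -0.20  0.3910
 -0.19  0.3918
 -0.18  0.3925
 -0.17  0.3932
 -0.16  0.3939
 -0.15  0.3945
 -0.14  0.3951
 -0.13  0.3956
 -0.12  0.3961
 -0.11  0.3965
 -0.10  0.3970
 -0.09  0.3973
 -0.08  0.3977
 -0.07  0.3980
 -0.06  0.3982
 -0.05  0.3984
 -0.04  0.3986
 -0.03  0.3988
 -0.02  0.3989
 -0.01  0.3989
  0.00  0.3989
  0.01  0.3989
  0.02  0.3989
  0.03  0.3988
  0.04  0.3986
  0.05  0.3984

55.62

σ√T = 0.27 × 1.1180 = 0.3019
d₁ = [ln(125/145) + (0.065 + 0.27²/2)·1.25] / 0.3019 = [-0.1484 + 0.1268] / 0.3019 = -0.0716 ≈ -0.07
√T = √1.25 = 1.1180
φ(d₁) = φ(-0.07) = 0.3980
vega = S·φ(d₁)·√T = 125·0.3980·1.1180 = 55.6205
(The put has the same vega.)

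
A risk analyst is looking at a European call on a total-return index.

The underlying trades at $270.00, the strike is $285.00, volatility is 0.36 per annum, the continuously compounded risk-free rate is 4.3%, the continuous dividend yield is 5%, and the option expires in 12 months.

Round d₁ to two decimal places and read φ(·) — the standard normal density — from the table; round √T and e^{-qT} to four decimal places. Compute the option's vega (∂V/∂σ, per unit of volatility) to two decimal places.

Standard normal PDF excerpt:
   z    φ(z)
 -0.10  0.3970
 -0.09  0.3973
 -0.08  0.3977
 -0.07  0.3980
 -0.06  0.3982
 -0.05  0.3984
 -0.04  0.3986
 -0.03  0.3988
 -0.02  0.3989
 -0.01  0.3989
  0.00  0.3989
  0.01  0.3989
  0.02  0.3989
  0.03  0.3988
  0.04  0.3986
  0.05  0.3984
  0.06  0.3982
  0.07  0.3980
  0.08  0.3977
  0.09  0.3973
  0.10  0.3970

102.45

σ√T = 0.36·√1 = 0.3600
d₁ = [ln(270/285) + (0.043 − 0.05 + 0.36²/2)·1] / 0.3600 = [-0.0541 + 0.0578] / 0.3600 = 0.0104 which rounds to 0.01
√T = √1 = 1.0000
φ(d₁) = φ(0.01) = 0.3989
exp(−qT) = exp(−0.05·1) = 0.9512
vega = S·exp(−qT)·φ(d₁)·√T = 270·0.9512·0.3989·1.0000 = 102.4471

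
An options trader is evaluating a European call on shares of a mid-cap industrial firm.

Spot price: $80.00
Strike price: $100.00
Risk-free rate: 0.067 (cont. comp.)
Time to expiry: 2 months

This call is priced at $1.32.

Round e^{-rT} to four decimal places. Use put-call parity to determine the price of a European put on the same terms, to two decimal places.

exp(−rT) = exp(−0.067·0.1667) = 0.9889
Put-call parity: C − P = S − K·e^(−rT) = 80 − 100·0.9889 = 80 − 98.8900 = -18.8900
P = C − (C − P) = 1.32 − (-18.8900) = 20.2100

$20.21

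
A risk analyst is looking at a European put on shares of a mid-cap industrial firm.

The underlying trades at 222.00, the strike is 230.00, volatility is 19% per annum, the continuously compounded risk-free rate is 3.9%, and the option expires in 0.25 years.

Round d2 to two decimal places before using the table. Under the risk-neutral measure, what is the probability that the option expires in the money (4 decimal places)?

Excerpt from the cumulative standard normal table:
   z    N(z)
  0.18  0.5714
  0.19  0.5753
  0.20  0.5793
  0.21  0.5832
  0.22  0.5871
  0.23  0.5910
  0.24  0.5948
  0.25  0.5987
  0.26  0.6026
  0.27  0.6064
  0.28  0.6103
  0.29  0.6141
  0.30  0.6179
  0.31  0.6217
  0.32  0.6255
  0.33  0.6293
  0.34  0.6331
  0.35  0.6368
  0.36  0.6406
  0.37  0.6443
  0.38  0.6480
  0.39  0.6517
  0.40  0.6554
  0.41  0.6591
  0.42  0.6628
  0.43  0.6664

T = 0.25;  σ√T = 0.0950
ln(S/K) + (r + σ²/2)T = ln(222/230) + (0.039 + 0.19²/2)·0.25 = -0.0354 + 0.0143 = -0.0211
d₁ = -0.0211 / 0.0950 = -0.2225 ⇒ -0.22
d₂ = d₁ − σ√T = -0.2225 − 0.0950 = -0.3175 ⇒ -0.32
Risk-neutral Pr[S_T < K] = N(−d₂) = N(0.32) = 0.6255

0.6255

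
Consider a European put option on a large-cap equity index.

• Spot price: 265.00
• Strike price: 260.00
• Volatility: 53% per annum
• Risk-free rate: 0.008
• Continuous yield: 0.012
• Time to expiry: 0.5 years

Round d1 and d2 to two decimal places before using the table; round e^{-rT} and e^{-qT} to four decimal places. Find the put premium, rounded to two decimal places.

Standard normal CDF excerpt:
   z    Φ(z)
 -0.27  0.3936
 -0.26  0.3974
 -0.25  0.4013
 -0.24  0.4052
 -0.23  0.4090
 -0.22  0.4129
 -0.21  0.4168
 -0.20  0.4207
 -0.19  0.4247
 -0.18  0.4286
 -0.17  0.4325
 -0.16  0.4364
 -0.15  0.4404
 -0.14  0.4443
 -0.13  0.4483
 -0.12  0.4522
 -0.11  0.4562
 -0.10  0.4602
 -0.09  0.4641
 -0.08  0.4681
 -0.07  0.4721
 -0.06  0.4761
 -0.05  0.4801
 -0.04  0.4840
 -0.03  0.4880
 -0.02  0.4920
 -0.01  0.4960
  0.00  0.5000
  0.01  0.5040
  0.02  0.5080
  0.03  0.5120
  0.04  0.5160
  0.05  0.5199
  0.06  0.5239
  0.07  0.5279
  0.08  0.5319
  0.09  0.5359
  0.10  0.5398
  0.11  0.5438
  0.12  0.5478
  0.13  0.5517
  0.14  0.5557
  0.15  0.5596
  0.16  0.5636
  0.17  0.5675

σ√T = 0.53 × 0.7071 = 0.3748
d₁ = [ln(265/260) + (0.008 − 0.012 + ½·0.53²)·0.5] / (σ√T) = (0.0190 + 0.0682) / 0.3748 = 0.2329 ⇒ 0.23
d₂ = 0.2329 − 0.3748 = -0.1419 ⇒ -0.14
e^(−qT) = e^(−0.012·0.5) = 0.9940;  e^(−rT) = e^(−0.008·0.5) = 0.9960
P = 260·0.9960·N(0.14) − 265·0.9940·N(-0.23) = 260·0.9960·0.5557 − 265·0.9940·0.4090 = 143.9041 − 107.7347 = 36.1694

36.17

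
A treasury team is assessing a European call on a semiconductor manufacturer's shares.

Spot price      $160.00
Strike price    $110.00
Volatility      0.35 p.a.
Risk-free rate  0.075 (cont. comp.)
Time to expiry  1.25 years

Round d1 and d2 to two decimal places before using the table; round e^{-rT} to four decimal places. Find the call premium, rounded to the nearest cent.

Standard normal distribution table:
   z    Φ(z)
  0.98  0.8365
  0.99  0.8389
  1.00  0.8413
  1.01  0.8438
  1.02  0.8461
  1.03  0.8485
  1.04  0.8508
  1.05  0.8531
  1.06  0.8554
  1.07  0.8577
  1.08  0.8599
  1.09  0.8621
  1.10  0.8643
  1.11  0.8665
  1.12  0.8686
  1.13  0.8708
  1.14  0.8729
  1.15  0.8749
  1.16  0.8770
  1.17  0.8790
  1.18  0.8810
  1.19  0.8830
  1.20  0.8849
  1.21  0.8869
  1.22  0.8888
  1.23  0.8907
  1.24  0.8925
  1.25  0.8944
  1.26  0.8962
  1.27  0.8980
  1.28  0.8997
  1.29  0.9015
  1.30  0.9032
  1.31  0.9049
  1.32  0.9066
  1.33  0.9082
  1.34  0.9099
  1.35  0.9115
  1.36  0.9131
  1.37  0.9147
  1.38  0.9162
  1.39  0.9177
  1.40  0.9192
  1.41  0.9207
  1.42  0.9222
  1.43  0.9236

σ√T = 0.35 × 1.1180 = 0.3913
d₁ = [ln(160/110) + (0.075 + 0.35²/2)·1.25] / 0.3913 = [0.3747 + 0.1703] / 0.3913 = 1.3928 ≈ 1.39
d₂ = d₁ − σ√T = 1.3928 − 0.3913 = 1.0015 ≈ 1.00
e^(−rT) = e^(−0.075·1.25) = 0.9105
N(d₁) = N(1.39) = 0.9177;  N(d₂) = N(1.00) = 0.8413
C = 160·0.9177 − 110·0.9105·0.8413 = 146.8320 − 84.2604 = 62.5716

$62.57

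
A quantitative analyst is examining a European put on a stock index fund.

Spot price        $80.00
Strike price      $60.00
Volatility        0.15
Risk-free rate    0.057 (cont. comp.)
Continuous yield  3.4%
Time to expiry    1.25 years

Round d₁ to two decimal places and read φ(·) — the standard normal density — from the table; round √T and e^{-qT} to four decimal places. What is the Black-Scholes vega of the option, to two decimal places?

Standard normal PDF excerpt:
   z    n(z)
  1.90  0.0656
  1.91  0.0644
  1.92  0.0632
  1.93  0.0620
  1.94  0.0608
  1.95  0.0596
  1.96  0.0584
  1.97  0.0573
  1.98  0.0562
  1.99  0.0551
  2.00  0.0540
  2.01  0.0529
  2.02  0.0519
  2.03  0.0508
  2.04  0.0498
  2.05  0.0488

T = 1.25;  σ√T = 0.1677
ln(S/K) + (r − q + σ²/2)T = ln(80/60) + (0.057 − 0.034 + 0.15²/2)·1.25 = 0.2877 + 0.0428 = 0.3305
d₁ = 0.3305 / 0.1677 = 1.9707 which rounds to 1.97
√T = √1.25 = 1.1180
φ(d₁) = φ(1.97) = 0.0573
exp(−qT) = exp(−0.034·1.25) = 0.9584
vega = S·exp(−qT)·φ(d₁)·√T = 80·0.9584·0.0573·1.1180 = 4.9117
(Call and put vega coincide under Black-Scholes.)

4.91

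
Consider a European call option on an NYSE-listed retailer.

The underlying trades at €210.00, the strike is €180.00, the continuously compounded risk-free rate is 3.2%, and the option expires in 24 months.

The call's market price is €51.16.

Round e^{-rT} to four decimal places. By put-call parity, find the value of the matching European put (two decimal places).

e^(−rT) = e^(−0.032·2) = 0.9380
Put-call parity: C − P = S − K·e^(−rT) = 210 − 180·0.9380 = 210 − 168.8400 = 41.1600
P = C − (C − P) = 51.16 − (41.1600) = 10.0000

€10.00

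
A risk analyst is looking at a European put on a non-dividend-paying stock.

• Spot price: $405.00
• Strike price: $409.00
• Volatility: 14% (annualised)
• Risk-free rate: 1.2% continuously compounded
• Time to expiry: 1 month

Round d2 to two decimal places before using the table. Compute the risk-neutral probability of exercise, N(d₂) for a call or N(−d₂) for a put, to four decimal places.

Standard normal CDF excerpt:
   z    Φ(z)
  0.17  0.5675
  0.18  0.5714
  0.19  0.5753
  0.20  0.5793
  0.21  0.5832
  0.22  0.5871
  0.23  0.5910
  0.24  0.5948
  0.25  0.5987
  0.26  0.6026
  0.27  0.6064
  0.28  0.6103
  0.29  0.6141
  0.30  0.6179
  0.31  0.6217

0.5948

σ√T = 0.14 × 0.2887 = 0.0404
ln(S/K) + (r + σ²/2)T = ln(405/409) + (0.012 + 0.14²/2)·0.08333 = -0.0098 + 0.0018 = -0.0080
d₁ = -0.0080 / 0.0404 = -0.1982 → -0.20
d₂ = d₁ − σ√T = -0.1982 − 0.0404 = -0.2386 → -0.24
Risk-neutral Pr[S_T < K] = N(−d₂) = N(0.24) = 0.5948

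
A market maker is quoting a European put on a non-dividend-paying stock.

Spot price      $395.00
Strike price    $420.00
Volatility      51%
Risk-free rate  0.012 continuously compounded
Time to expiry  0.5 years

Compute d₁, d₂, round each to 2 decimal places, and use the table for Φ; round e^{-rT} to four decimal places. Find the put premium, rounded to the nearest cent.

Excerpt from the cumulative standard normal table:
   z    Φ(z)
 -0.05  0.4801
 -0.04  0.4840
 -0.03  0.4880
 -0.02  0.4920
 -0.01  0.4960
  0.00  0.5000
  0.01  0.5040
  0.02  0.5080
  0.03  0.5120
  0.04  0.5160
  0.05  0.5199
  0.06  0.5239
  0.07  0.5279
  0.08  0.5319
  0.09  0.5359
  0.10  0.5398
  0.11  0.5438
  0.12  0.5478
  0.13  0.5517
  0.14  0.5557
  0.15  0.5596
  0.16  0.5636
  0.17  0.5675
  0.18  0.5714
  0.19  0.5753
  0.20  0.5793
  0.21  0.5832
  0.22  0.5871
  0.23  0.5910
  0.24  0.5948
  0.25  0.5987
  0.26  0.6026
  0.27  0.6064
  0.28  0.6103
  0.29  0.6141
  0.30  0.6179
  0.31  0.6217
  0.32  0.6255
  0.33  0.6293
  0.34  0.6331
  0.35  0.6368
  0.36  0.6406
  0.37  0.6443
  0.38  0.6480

T = 0.5;  σ√T = 0.3606
d₁ = [ln(395/420) + (0.012 + 0.51²/2)·0.5] / 0.3606 = [-0.0614 + 0.0710] / 0.3606 = 0.0268 which rounds to 0.03
d₂ = d₁ − σ√T = 0.0268 − 0.3606 = -0.3338 which rounds to -0.33
e^(−rT) = e^(−0.012·0.5) = 0.9940
N(−d₂) = N(0.33) = 0.6293;  N(−d₁) = N(-0.03) = 0.4880
P = 420·0.9940·0.6293 − 395·0.4880 = 262.7202 − 192.7600 = 69.9602

$69.96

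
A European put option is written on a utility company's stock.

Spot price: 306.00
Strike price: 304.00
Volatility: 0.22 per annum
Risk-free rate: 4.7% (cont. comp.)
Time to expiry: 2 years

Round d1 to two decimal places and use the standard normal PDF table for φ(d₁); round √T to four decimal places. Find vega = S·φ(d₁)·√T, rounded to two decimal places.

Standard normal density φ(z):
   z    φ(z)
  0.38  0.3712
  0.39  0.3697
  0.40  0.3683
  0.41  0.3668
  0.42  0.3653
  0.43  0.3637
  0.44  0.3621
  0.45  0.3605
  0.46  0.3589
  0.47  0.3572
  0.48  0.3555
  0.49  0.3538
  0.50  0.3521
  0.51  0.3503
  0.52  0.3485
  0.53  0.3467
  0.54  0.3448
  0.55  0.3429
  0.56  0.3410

T = 2;  σ√T = 0.3111
d₁ = [ln(306/304) + (0.047 + ½·0.22²)·2] / (σ√T) = (0.0066 + 0.1424) / 0.3111 = 0.4788 → 0.48
√T = √2 = 1.4142
φ(d₁) = φ(0.48) = 0.3555
vega = S·φ(d₁)·√T = 306·0.3555·1.4142 = 153.8409
(Vega is the same for a European call and put with the same parameters.)

153.84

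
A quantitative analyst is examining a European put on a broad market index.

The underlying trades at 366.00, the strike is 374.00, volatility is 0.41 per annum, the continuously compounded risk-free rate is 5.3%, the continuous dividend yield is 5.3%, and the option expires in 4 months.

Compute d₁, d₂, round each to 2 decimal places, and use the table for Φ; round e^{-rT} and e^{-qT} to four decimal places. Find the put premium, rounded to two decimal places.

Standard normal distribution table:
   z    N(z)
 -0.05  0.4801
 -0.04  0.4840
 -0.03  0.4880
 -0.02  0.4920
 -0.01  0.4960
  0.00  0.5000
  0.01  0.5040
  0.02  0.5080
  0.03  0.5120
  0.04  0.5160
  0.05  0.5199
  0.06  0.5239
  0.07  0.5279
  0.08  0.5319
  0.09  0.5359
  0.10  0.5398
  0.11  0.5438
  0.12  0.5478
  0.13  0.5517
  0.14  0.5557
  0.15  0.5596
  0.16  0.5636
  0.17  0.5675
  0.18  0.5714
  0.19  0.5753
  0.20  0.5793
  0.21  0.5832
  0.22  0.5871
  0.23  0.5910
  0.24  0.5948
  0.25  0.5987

σ√T = 0.41·√0.3333 = 0.2367
d₁ = [ln(366/374) + (0.053 − 0.053 + 0.41²/2)·0.3333] / 0.2367 = [-0.0216 + 0.0280] / 0.2367 = 0.0270 ≈ 0.03
d₂ = d₁ − σ√T = 0.0270 − 0.2367 = -0.2097 ≈ -0.21
e^(−qT) = e^(−0.053·0.3333) = 0.9825;  e^(−rT) = e^(−0.053·0.3333) = 0.9825
N(−d₂) = N(0.21) = 0.5832;  N(−d₁) = N(-0.03) = 0.4880
P = 374·0.9825·0.5832 − 366·0.9825·0.4880 = 214.2998 − 175.4824 = 38.8174

38.82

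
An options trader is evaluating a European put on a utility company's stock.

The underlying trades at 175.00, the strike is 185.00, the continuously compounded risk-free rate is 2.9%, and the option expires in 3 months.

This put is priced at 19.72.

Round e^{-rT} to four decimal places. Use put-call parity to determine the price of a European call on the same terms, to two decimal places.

11.05

exp(−rT) = exp(−0.029·0.25) = 0.9928
Put-call parity: C − P = S − K·e^(−rT) = 175 − 185·0.9928 = 175 − 183.6680 = -8.6680
C = P + (C − P) = 19.72 + (-8.6680) = 11.0520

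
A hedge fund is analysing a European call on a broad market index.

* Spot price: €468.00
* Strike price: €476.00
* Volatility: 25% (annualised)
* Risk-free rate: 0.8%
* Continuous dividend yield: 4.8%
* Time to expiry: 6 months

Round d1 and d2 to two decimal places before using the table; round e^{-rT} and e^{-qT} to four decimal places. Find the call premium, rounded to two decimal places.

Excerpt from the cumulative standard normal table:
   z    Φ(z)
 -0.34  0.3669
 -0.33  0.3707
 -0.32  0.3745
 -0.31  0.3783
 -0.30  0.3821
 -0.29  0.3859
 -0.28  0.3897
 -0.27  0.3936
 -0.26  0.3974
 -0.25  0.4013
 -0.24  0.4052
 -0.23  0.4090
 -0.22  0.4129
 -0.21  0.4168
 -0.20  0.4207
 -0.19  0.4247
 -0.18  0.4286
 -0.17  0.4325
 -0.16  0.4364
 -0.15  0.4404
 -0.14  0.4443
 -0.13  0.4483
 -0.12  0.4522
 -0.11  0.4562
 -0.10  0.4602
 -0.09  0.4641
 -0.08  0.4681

T = 0.5;  σ√T = 0.1768
d₁ = [ln(468/476) + (0.008 − 0.048 + 0.25²/2)·0.5] / 0.1768 = [-0.0169 − 0.0044] / 0.1768 = -0.1206 → -0.12
d₂ = d₁ − σ√T = -0.1206 − 0.1768 = -0.2974 → -0.30
e^(−qT) = e^(−0.048·0.5) = 0.9763;  e^(−rT) = e^(−0.008·0.5) = 0.9960
N(d₁) = N(-0.12) = 0.4522;  N(d₂) = N(-0.30) = 0.3821
C = 468·0.9763·0.4522 − 476·0.9960·0.3821 = 206.6140 − 181.1521 = 25.4619

€25.46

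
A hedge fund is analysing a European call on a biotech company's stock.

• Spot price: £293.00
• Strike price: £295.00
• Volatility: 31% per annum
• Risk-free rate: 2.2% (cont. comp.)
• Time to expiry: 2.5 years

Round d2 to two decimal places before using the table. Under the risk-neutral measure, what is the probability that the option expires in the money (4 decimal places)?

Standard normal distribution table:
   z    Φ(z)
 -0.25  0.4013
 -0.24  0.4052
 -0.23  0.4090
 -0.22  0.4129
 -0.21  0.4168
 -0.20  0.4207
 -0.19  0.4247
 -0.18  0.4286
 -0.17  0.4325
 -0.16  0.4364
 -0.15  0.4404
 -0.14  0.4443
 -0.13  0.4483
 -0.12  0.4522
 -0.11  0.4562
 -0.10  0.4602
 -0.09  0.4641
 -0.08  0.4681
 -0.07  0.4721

0.4404

σ√T = 0.31·√2.5 = 0.4902
d₁ = [ln(293/295) + (0.022 + ½·0.31²)·2.5] / (σ√T) = (-0.0068 + 0.1751) / 0.4902 = 0.3434 which rounds to 0.34
d₂ = 0.3434 − 0.4902 = -0.1467 which rounds to -0.15
Risk-neutral Pr[S_T > K] = N(d₂) = N(-0.15) = 0.4404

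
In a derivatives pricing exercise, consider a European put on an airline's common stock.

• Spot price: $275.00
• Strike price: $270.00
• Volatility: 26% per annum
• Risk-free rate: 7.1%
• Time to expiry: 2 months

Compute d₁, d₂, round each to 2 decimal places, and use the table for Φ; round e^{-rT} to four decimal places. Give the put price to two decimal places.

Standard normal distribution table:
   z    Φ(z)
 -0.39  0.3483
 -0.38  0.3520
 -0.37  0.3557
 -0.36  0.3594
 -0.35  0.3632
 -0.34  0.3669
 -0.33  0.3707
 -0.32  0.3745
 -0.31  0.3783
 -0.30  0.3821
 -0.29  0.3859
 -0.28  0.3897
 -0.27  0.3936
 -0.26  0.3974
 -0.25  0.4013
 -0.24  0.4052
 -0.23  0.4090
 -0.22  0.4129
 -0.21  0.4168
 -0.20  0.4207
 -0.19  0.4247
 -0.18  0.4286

$8.23

σ√T = 0.26 × 0.4082 = 0.1061
d₁ = [ln(275/270) + (0.071 + 0.26²/2)·0.1667] / 0.1061 = [0.0183 + 0.0175] / 0.1061 = 0.3374 ≈ 0.34
d₂ = d₁ − σ√T = 0.3374 − 0.1061 = 0.2313 ≈ 0.23
e^(−rT) = e^(−0.071·0.1667) = 0.9882
N(−d₂) = N(-0.23) = 0.4090;  N(−d₁) = N(-0.34) = 0.3669
P = 270·0.9882·0.4090 − 275·0.3669 = 109.1269 − 100.8975 = 8.2294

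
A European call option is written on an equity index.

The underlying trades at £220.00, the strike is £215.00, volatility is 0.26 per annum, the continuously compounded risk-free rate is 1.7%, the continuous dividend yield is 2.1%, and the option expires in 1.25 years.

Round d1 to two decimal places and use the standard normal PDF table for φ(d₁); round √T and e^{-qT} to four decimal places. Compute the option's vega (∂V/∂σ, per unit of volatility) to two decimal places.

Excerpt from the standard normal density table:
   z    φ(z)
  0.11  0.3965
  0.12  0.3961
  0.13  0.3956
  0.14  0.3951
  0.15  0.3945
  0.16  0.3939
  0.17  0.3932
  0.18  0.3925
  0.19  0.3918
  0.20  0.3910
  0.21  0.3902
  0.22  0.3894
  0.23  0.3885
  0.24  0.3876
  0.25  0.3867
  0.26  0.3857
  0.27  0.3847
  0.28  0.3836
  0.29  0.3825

σ√T = 0.26·√1.25 = 0.2907
d₁ = [ln(220/215) + (0.017 − 0.021 + 0.26²/2)·1.25] / 0.2907 = [0.0230 + 0.0373] / 0.2907 = 0.2072 → 0.21
√T = √1.25 = 1.1180
φ(d₁) = φ(0.21) = 0.3902
e^(−qT) = e^(−0.021·1.25) = 0.9741
vega = S·e^(−qT)·φ(d₁)·√T = 220·0.9741·0.3902·1.1180 = 93.4879

93.49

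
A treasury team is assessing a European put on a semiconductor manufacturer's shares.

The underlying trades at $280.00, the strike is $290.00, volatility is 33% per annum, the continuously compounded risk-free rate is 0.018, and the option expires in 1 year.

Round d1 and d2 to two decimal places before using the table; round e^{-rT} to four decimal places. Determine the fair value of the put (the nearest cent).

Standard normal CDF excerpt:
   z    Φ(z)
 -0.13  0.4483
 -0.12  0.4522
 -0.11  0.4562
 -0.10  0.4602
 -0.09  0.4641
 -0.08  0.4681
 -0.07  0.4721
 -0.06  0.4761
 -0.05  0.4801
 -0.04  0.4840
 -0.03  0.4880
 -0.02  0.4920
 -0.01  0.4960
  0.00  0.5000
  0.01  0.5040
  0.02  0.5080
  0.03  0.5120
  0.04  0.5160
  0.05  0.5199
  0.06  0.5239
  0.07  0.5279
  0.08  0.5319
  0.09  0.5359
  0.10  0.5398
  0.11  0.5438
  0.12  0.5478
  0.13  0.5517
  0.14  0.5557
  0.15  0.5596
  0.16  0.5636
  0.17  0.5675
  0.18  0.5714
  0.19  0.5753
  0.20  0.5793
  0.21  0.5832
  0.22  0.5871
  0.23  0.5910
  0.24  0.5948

T = 1;  σ√T = 0.3300
d₁ = [ln(280/290) + (0.018 + 0.33²/2)·1] / 0.3300 = [-0.0351 + 0.0725] / 0.3300 = 0.1132 → 0.11
d₂ = d₁ − σ√T = 0.1132 − 0.3300 = -0.2168 → -0.22
exp(−rT) = exp(−0.018·1) = 0.9822
P = 290·0.9822·N(0.22) − 280·N(-0.11) = 290·0.9822·0.5871 − 280·0.4562 = 167.2284 − 127.7360 = 39.4924

$39.49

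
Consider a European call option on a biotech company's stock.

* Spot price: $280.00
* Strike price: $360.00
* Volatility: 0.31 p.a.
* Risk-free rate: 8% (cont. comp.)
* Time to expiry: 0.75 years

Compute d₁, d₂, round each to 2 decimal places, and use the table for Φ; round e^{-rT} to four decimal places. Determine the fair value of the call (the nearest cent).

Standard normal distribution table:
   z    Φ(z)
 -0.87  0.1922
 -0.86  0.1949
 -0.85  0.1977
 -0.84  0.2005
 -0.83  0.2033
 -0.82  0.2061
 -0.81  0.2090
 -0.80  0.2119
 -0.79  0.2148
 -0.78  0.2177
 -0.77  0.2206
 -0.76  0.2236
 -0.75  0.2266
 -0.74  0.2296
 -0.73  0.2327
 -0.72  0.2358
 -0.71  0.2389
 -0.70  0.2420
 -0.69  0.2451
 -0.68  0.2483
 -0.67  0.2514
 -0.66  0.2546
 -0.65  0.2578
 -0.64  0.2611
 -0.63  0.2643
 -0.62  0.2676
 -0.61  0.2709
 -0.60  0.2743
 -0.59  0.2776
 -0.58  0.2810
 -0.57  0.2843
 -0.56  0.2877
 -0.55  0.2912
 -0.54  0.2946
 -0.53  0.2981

σ√T = 0.31·√0.75 = 0.2685
d₁ = [ln(280/360) + (0.08 + ½·0.31²)·0.75] / (σ√T) = (-0.2513 + 0.0960) / 0.2685 = -0.5784 ⇒ -0.58
d₂ = -0.5784 − 0.2685 = -0.8468 ⇒ -0.85
e^(−rT) = e^(−0.08·0.75) = 0.9418
N(d₁) = N(-0.58) = 0.2810;  N(d₂) = N(-0.85) = 0.1977
C = 280·0.2810 − 360·0.9418·0.1977 = 78.6800 − 67.0298 = 11.6502

$11.65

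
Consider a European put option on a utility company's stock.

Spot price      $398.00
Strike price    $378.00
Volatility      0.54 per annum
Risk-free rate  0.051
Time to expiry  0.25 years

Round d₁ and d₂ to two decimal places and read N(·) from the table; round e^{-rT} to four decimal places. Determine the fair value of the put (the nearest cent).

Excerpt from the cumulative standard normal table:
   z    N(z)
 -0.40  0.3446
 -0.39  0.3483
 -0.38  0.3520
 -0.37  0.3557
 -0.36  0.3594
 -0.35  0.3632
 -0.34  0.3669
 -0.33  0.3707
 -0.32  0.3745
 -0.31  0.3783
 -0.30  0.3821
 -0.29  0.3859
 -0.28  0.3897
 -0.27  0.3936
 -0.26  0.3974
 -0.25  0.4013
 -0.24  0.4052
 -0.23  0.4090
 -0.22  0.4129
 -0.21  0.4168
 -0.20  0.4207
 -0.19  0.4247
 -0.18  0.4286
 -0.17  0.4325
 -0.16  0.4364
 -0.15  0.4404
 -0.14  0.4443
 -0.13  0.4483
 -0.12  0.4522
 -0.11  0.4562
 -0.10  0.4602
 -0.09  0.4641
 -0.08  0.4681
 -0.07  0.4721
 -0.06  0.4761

$30.18

T = 0.25;  σ√T = 0.2700
d₁ = [ln(398/378) + (0.051 + ½·0.54²)·0.25] / (σ√T) = (0.0516 + 0.0492) / 0.2700 = 0.3732 ⇒ 0.37
d₂ = 0.3732 − 0.2700 = 0.1032 ⇒ 0.10
e^(−rT) = e^(−0.051·0.25) = 0.9873
P = 378·0.9873·N(-0.10) − 398·N(-0.37) = 378·0.9873·0.4602 − 398·0.3557 = 171.7464 − 141.5686 = 30.1778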